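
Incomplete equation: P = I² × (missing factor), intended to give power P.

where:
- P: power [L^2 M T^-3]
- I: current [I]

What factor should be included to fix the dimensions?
R (resistance), dimensions [I^-2 L^2 M T^-3]

P has dimensions [L^2 M T^-3] and I² has dimensions [I^2].
The missing factor must have dimensions [L^2 M T^-3] / [I^2] = [I^-2 L^2 M T^-3], i.e. resistance (R).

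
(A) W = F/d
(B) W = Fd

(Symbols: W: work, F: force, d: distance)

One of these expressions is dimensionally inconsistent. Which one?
(A)

(A) W = F/d: LHS [L^2 M T^-2], RHS [M T^-2] ✗
(B) W = Fd: LHS [L^2 M T^-2], RHS [L^2 M T^-2] ✓

Expression (A) W = F/d is dimensionally incorrect.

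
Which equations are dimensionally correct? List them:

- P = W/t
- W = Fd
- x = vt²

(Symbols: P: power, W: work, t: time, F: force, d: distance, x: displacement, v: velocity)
Dimensionally correct: P = W/t, W = Fd
Dimensionally incorrect: x = vt²
Ordered (correct first, then incorrect): P = W/t, W = Fd, x = vt²

- P = W/t: LHS [L^2 M T^-3], RHS [L^2 M T^-3] → correct ✓
- W = Fd: LHS [L^2 M T^-2], RHS [L^2 M T^-2] → correct ✓
- x = vt²: LHS [L], RHS [L T] → incorrect ✗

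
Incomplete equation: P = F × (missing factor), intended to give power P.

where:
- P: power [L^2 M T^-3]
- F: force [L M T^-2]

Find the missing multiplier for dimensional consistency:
v (velocity), dimensions [L T^-1]

P has dimensions [L^2 M T^-3] and F has dimensions [L M T^-2].
The missing factor must have dimensions [L^2 M T^-3] / [L M T^-2] = [L T^-1], i.e. velocity (v).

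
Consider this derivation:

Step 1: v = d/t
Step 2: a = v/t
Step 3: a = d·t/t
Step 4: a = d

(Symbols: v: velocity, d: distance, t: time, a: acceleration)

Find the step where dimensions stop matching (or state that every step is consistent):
Step 3

Step 1: v = d/t → LHS [L T^-1], RHS [L T^-1] ✓
Step 2: a = v/t → LHS [L T^-2], RHS [L T^-2] ✓
Step 3: a = d·t/t → LHS [L T^-2], RHS [L] ✗

The first dimensional inconsistency appears in step 3: a = d·t/t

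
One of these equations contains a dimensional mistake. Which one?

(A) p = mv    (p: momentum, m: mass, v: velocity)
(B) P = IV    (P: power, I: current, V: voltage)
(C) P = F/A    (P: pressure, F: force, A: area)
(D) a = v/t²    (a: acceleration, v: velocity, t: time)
(D) a = v/t²

The equation (D) a = v/t² is dimensionally incorrect.

LHS (a): [L T^-2]
RHS (v/t²): [L T^-3] ✗

The dimensions do not match. The other three equations balance.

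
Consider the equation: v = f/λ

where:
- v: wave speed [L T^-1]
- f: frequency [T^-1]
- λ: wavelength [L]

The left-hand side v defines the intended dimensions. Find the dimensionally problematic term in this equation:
The right-hand side term f/λ

v has dimensions [L T^-1], but f/λ has dimensions [L^-1 T^-1], so the term f/λ is dimensionally wrong for v.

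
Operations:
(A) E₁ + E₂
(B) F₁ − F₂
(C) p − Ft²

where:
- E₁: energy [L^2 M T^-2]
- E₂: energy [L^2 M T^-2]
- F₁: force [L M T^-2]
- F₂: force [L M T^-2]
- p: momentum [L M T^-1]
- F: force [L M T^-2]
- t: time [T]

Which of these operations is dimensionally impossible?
(C) p − Ft²

(A) E₁ + E₂: E₁ [L^2 M T^-2] and E₂ [L^2 M T^-2] — same dimensions ✓
(B) F₁ − F₂: F₁ [L M T^-2] and F₂ [L M T^-2] — same dimensions ✓
(C) p − Ft²: p [L M T^-1] and Ft² [L M] — different dimensions cannot be added/subtracted ✗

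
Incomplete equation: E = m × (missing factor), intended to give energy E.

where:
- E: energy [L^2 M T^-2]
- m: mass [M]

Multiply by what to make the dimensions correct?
v² (velocity squared), dimensions [L^2 T^-2]

E has dimensions [L^2 M T^-2] and m has dimensions [M].
The missing factor must have dimensions [L^2 M T^-2] / [M] = [L^2 T^-2], i.e. velocity squared (v²).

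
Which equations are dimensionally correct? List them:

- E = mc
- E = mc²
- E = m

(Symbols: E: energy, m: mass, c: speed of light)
Dimensionally correct: E = mc²
Dimensionally incorrect: E = mc, E = m
Ordered (correct first, then incorrect): E = mc², E = mc, E = m

- E = mc: LHS [L^2 M T^-2], RHS [L M T^-1] → incorrect ✗
- E = mc²: LHS [L^2 M T^-2], RHS [L^2 M T^-2] → correct ✓
- E = m: LHS [L^2 M T^-2], RHS [M] → incorrect ✗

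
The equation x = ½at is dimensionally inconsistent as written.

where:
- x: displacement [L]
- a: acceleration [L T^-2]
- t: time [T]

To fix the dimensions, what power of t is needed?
The exponent of t should be 2: x = ½at^2

The LHS x has dimensions [L]; t has dimensions [T].
As written, the RHS ½at (exponent 1 on t) has dimensions [L T^-1], which does not match.
With exponent 2, the RHS ½at^2 has dimensions [L], matching the LHS.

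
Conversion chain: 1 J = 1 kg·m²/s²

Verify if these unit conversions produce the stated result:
The chain is correct (no errors).

Correct: Joule is defined as kg·m²/s²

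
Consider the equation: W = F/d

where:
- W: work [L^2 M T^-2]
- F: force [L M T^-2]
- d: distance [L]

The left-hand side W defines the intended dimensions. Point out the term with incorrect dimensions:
The right-hand side term F/d

W has dimensions [L^2 M T^-2], but F/d has dimensions [M T^-2], so the term F/d is dimensionally wrong for W.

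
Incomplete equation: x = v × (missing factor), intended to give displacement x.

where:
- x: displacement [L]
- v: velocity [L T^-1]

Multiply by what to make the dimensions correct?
t (time), dimensions [T]

x has dimensions [L] and v has dimensions [L T^-1].
The missing factor must have dimensions [L] / [L T^-1] = [T], i.e. time (t).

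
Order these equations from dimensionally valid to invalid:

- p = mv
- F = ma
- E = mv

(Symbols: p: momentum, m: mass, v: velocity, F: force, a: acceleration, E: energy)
Dimensionally correct: p = mv, F = ma
Dimensionally incorrect: E = mv
Ordered (correct first, then incorrect): p = mv, F = ma, E = mv

- p = mv: LHS [L M T^-1], RHS [L M T^-1] → correct ✓
- F = ma: LHS [L M T^-2], RHS [L M T^-2] → correct ✓
- E = mv: LHS [L^2 M T^-2], RHS [L M T^-1] → incorrect ✗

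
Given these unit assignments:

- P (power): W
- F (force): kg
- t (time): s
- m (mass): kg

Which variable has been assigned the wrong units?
F

The variable F (force) should have units N, not kg.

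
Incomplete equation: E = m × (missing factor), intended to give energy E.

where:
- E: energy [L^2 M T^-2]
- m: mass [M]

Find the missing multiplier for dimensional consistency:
v² (velocity squared), dimensions [L^2 T^-2]

E has dimensions [L^2 M T^-2] and m has dimensions [M].
The missing factor must have dimensions [L^2 M T^-2] / [M] = [L^2 T^-2], i.e. velocity squared (v²).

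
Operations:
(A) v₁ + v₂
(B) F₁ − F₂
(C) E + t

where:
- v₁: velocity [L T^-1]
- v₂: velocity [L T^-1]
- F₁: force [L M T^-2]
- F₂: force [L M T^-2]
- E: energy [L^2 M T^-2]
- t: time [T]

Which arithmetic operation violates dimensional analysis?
(C) E + t

(A) v₁ + v₂: v₁ [L T^-1] and v₂ [L T^-1] — same dimensions ✓
(B) F₁ − F₂: F₁ [L M T^-2] and F₂ [L M T^-2] — same dimensions ✓
(C) E + t: E [L^2 M T^-2] and t [T] — different dimensions cannot be added/subtracted ✗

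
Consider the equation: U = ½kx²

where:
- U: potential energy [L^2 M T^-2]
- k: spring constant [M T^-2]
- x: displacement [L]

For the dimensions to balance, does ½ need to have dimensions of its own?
No

U has dimensions [L^2 M T^-2] and kx² already has dimensions [L^2 M T^-2], so the equation balances without ½ contributing any dimensions. ½ is a pure (dimensionless) number; changing or removing it would not affect dimensional consistency.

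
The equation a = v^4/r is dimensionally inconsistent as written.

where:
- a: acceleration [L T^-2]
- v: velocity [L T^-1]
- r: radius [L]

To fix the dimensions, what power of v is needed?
The exponent of v should be 2: a = v^2/r

The LHS a has dimensions [L T^-2]; v has dimensions [L T^-1].
As written, the RHS v^4/r (exponent 4 on v) has dimensions [L^3 T^-4], which does not match.
With exponent 2, the RHS v^2/r has dimensions [L T^-2], matching the LHS.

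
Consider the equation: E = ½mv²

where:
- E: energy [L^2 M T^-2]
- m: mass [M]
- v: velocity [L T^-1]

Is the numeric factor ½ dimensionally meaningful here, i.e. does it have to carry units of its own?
No

E has dimensions [L^2 M T^-2] and mv² already has dimensions [L^2 M T^-2], so the equation balances without ½ contributing any dimensions. ½ is a pure (dimensionless) number; changing or removing it would not affect dimensional consistency.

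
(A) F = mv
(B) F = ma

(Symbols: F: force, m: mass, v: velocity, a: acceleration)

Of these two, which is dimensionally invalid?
(A)

(A) F = mv: LHS [L M T^-2], RHS [L M T^-1] ✗
(B) F = ma: LHS [L M T^-2], RHS [L M T^-2] ✓

Expression (A) F = mv is dimensionally incorrect.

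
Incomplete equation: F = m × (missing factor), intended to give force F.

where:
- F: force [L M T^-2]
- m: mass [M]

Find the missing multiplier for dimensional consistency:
a (acceleration), dimensions [L T^-2]

F has dimensions [L M T^-2] and m has dimensions [M].
The missing factor must have dimensions [L M T^-2] / [M] = [L T^-2], i.e. acceleration (a).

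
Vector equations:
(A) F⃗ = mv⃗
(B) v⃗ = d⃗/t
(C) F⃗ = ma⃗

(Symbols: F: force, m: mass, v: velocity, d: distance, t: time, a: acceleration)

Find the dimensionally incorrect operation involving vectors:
(A) F⃗ = mv⃗

(A) F⃗ = mv⃗: LHS [L M T^-2], RHS [L M T^-1] ✗ — mass times velocity is momentum, not force; should be ma⃗
(B) v⃗ = d⃗/t: LHS [L T^-1], RHS [L T^-1] ✓ — displacement (vector) divided by time (scalar)
(C) F⃗ = ma⃗: LHS [L M T^-2], RHS [L M T^-2] ✓ — Force and acceleration are vectors, mass is a scalar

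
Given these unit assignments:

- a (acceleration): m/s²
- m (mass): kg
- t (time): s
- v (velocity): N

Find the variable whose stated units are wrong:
v

The variable v (velocity) should have units m/s, not N.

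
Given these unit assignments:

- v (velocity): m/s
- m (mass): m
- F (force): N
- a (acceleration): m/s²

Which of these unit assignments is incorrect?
m

The variable m (mass) should have units kg, not m.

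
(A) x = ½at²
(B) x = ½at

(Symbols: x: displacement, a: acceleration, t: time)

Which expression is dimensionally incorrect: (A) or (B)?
(B)

(A) x = ½at²: LHS [L], RHS [L] ✓
(B) x = ½at: LHS [L], RHS [L T^-1] ✗

Expression (B) x = ½at is dimensionally incorrect.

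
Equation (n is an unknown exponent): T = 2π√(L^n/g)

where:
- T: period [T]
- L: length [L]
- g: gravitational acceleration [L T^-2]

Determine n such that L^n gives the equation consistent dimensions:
n = 1

T has dimensions [T]; L has dimensions [L].
With n = 1: 2π√(L^1/g) has dimensions [T], matching the LHS ✓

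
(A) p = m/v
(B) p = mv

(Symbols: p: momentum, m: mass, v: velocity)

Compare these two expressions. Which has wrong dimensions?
(A)

(A) p = m/v: LHS [L M T^-1], RHS [L^-1 M T] ✗
(B) p = mv: LHS [L M T^-1], RHS [L M T^-1] ✓

Expression (A) p = m/v is dimensionally incorrect.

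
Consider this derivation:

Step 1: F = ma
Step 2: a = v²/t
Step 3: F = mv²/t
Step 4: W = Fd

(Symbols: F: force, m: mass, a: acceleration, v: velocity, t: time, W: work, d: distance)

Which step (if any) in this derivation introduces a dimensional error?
Step 2

Step 1: F = ma → LHS [L M T^-2], RHS [L M T^-2] ✓
Step 2: a = v²/t → LHS [L T^-2], RHS [L^2 T^-3] ✗

The first dimensional inconsistency appears in step 2: a = v²/t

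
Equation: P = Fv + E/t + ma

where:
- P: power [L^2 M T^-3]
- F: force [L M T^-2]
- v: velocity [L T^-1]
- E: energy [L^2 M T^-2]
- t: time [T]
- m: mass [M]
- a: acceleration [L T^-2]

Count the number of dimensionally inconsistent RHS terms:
1

LHS P: [L^2 M T^-3]
- Fv: [L^2 M T^-3] ✓
- E/t: [L^2 M T^-3] ✓
- ma: [L M T^-2] ✗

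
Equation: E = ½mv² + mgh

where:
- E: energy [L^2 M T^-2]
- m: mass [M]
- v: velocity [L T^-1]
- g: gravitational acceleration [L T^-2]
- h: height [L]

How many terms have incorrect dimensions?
0

LHS E: [L^2 M T^-2]
- ½mv²: [L^2 M T^-2] ✓
- mgh: [L^2 M T^-2] ✓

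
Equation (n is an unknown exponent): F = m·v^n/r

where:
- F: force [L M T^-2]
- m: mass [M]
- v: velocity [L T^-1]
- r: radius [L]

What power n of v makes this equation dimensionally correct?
n = 2

F has dimensions [L M T^-2]; v has dimensions [L T^-1].
The rest of the RHS has dimensions [L^-1 M], so v^n must supply [L^2 T^-2].
With n = 2: m·v^2/r has dimensions [L M T^-2], matching the LHS ✓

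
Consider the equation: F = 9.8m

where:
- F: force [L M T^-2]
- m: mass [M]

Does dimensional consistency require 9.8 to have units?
Yes

F has dimensions [L M T^-2], while m alone has dimensions [M]. For the equation to balance, the factor 9.8 must carry dimensions [L T^-2] — it is a dimensional constant (a numerical value of a physical quantity with its units suppressed), not a pure number.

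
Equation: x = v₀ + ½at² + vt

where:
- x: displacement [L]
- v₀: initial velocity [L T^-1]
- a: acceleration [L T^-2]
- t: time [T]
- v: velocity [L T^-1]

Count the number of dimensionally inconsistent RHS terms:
1

LHS x: [L]
- v₀: [L T^-1] ✗
- ½at²: [L] ✓
- vt: [L] ✓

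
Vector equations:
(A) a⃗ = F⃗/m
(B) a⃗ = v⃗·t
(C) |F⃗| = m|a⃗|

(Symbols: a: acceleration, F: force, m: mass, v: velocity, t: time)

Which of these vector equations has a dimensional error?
(B) a⃗ = v⃗·t

(A) a⃗ = F⃗/m: LHS [L T^-2], RHS [L T^-2] ✓ — force (vector) divided by mass (scalar)
(B) a⃗ = v⃗·t: LHS [L T^-2], RHS [L] ✗ — acceleration is velocity per time; should be v⃗/t
(C) |F⃗| = m|a⃗|: LHS [L M T^-2], RHS [L M T^-2] ✓ — magnitudes of vectors are scalars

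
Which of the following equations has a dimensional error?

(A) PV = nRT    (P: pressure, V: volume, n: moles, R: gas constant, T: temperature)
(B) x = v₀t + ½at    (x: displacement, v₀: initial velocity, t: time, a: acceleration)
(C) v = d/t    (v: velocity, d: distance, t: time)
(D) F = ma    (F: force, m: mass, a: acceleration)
(B) x = v₀t + ½at

The equation (B) x = v₀t + ½at is dimensionally incorrect.

LHS (x): [L]
RHS terms:
  - v₀t: [L] ✓
  - ½at: [L T^-1] ✗ (does not match LHS)

The dimensions do not match. The other three equations balance.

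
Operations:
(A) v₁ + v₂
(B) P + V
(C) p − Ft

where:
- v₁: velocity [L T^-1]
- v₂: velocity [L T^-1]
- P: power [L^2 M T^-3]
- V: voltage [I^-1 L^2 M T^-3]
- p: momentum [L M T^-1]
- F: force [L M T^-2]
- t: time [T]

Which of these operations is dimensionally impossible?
(B) P + V

(A) v₁ + v₂: v₁ [L T^-1] and v₂ [L T^-1] — same dimensions ✓
(B) P + V: P [L^2 M T^-3] and V [I^-1 L^2 M T^-3] — different dimensions cannot be added/subtracted ✗
(C) p − Ft: p [L M T^-1] and Ft [L M T^-1] — same dimensions ✓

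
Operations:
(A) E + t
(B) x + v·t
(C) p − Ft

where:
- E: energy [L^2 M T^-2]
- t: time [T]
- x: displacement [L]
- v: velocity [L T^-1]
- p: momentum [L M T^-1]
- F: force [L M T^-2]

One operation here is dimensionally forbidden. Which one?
(A) E + t

(A) E + t: E [L^2 M T^-2] and t [T] — different dimensions cannot be added/subtracted ✗
(B) x + v·t: x [L] and v·t [L] — same dimensions ✓
(C) p − Ft: p [L M T^-1] and Ft [L M T^-1] — same dimensions ✓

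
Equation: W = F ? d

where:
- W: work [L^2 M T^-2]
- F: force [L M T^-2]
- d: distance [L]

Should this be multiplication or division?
multiplication (×): W = F × d

W [L^2 M T^-2]; F [L M T^-2]; d [L].
F × d → [L^2 M T^-2] ✓
F ÷ d → [M T^-2] ✗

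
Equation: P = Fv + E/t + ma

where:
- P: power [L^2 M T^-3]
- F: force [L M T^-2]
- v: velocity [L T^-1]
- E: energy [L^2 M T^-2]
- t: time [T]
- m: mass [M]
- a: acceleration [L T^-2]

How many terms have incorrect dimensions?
1

LHS P: [L^2 M T^-3]
- Fv: [L^2 M T^-3] ✓
- E/t: [L^2 M T^-3] ✓
- ma: [L M T^-2] ✗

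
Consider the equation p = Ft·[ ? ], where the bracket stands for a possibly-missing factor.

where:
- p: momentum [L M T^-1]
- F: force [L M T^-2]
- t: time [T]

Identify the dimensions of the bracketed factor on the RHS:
Nothing is missing — the bracketed factor must be dimensionless.

p has dimensions [L M T^-1] and Ft already has dimensions [L M T^-1], so p = Ft is dimensionally complete.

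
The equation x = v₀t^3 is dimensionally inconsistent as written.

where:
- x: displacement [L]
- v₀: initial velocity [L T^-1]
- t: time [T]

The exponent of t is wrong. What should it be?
The exponent of t should be 1: x = v₀t

The LHS x has dimensions [L]; t has dimensions [T].
As written, the RHS v₀t^3 (exponent 3 on t) has dimensions [L T^2], which does not match.
With exponent 1, the RHS v₀t has dimensions [L], matching the LHS.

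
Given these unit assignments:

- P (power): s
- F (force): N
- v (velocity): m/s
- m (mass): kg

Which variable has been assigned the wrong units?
P

The variable P (power) should have units W, not s.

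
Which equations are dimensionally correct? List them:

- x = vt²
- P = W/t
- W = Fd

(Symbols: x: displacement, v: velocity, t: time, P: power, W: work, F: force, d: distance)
Dimensionally correct: P = W/t, W = Fd
Dimensionally incorrect: x = vt²
Ordered (correct first, then incorrect): P = W/t, W = Fd, x = vt²

- x = vt²: LHS [L], RHS [L T] → incorrect ✗
- P = W/t: LHS [L^2 M T^-3], RHS [L^2 M T^-3] → correct ✓
- W = Fd: LHS [L^2 M T^-2], RHS [L^2 M T^-2] → correct ✓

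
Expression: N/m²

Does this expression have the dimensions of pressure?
Yes

The expression N/m² has dimensions [L^-1 M T^-2], which is exactly pressure [L^-1 M T^-2].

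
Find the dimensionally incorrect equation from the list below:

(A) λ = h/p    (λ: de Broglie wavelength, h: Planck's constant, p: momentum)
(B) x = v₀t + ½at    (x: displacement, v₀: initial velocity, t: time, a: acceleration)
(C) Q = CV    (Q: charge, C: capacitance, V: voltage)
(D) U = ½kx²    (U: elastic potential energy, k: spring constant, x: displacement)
(B) x = v₀t + ½at

The equation (B) x = v₀t + ½at is dimensionally incorrect.

LHS (x): [L]
RHS terms:
  - v₀t: [L] ✓
  - ½at: [L T^-1] ✗ (does not match LHS)

The dimensions do not match. The other three equations balance.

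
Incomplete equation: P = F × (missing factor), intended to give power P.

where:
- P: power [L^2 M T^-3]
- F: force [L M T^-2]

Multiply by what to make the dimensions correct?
v (velocity), dimensions [L T^-1]

P has dimensions [L^2 M T^-3] and F has dimensions [L M T^-2].
The missing factor must have dimensions [L^2 M T^-3] / [L M T^-2] = [L T^-1], i.e. velocity (v).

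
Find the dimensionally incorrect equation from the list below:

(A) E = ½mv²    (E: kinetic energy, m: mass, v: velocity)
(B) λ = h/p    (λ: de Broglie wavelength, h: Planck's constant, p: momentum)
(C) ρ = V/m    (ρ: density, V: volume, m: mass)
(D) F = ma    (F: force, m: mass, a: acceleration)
(C) ρ = V/m

The equation (C) ρ = V/m is dimensionally incorrect.

LHS (ρ): [L^-3 M]
RHS (V/m): [L^3 M^-1] ✗

The dimensions do not match. The other three equations balance.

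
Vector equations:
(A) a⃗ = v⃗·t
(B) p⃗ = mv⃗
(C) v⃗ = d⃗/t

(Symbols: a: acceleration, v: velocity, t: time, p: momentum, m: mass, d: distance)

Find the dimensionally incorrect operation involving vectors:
(A) a⃗ = v⃗·t

(A) a⃗ = v⃗·t: LHS [L T^-2], RHS [L] ✗ — acceleration is velocity per time; should be v⃗/t
(B) p⃗ = mv⃗: LHS [L M T^-1], RHS [L M T^-1] ✓ — mass (scalar) times velocity (vector)
(C) v⃗ = d⃗/t: LHS [L T^-1], RHS [L T^-1] ✓ — displacement (vector) divided by time (scalar)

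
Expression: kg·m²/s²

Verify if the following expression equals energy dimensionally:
Yes

The expression kg·m²/s² has dimensions [L^2 M T^-2], which is exactly energy [L^2 M T^-2].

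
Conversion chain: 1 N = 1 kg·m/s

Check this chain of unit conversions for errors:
The chain is incorrect (it contains an error).

Incorrect: Newton is kg·m/s², not kg·m/s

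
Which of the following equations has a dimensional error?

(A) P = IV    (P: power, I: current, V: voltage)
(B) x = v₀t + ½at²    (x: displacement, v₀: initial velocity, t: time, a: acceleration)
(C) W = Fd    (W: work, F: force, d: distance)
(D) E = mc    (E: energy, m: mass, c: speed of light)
(D) E = mc

The equation (D) E = mc is dimensionally incorrect.

LHS (E): [L^2 M T^-2]
RHS (mc): [L M T^-1] ✗

The dimensions do not match. The other three equations balance.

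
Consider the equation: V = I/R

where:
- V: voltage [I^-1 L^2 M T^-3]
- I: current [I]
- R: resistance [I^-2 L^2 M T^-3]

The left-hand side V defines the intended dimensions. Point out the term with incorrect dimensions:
The right-hand side term I/R

V has dimensions [I^-1 L^2 M T^-3], but I/R has dimensions [I^3 L^-2 M^-1 T^3], so the term I/R is dimensionally wrong for V.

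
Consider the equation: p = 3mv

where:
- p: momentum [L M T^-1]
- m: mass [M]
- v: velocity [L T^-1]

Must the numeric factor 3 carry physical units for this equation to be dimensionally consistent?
No

p has dimensions [L M T^-1] and mv already has dimensions [L M T^-1], so the equation balances without 3 contributing any dimensions. 3 is a pure (dimensionless) number; changing or removing it would not affect dimensional consistency.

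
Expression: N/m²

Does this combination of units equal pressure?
Yes

The expression N/m² has dimensions [L^-1 M T^-2], which is exactly pressure [L^-1 M T^-2].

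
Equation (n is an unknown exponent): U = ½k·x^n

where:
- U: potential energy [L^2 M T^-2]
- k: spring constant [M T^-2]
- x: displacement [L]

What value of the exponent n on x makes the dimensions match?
n = 2

U has dimensions [L^2 M T^-2]; x has dimensions [L].
The rest of the RHS has dimensions [M T^-2], so x^n must supply [L^2].
With n = 2: ½k·x^2 has dimensions [L^2 M T^-2], matching the LHS ✓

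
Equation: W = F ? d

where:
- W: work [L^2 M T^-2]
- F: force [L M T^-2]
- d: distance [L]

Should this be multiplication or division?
multiplication (×): W = F × d

W [L^2 M T^-2]; F [L M T^-2]; d [L].
F × d → [L^2 M T^-2] ✓
F ÷ d → [M T^-2] ✗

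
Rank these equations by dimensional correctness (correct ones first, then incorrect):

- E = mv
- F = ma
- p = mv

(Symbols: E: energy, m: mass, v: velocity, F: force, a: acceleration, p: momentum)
Dimensionally correct: F = ma, p = mv
Dimensionally incorrect: E = mv
Ordered (correct first, then incorrect): F = ma, p = mv, E = mv

- E = mv: LHS [L^2 M T^-2], RHS [L M T^-1] → incorrect ✗
- F = ma: LHS [L M T^-2], RHS [L M T^-2] → correct ✓
- p = mv: LHS [L M T^-1], RHS [L M T^-1] → correct ✓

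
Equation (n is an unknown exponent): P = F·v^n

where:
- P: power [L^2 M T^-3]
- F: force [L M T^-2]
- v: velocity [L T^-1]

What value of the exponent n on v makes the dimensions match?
n = 1

P has dimensions [L^2 M T^-3]; v has dimensions [L T^-1].
The rest of the RHS has dimensions [L M T^-2], so v^n must supply [L T^-1].
With n = 1: F·v^1 has dimensions [L^2 M T^-3], matching the LHS ✓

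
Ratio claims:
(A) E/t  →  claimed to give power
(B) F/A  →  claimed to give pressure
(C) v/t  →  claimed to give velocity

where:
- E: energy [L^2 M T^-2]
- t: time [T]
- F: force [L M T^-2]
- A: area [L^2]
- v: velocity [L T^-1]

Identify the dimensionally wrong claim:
(C) v/t does not give velocity

(A) E/t: [L^2 M T^-3] = power [L^2 M T^-3] ✓
(B) F/A: [L^-1 M T^-2] = pressure [L^-1 M T^-2] ✓
(C) v/t: [L T^-2] ≠ velocity [L T^-1] ✗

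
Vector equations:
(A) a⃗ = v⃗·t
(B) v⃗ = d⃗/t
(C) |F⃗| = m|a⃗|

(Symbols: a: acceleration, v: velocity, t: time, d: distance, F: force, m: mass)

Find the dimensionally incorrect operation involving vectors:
(A) a⃗ = v⃗·t

(A) a⃗ = v⃗·t: LHS [L T^-2], RHS [L] ✗ — acceleration is velocity per time; should be v⃗/t
(B) v⃗ = d⃗/t: LHS [L T^-1], RHS [L T^-1] ✓ — displacement (vector) divided by time (scalar)
(C) |F⃗| = m|a⃗|: LHS [L M T^-2], RHS [L M T^-2] ✓ — magnitudes of vectors are scalars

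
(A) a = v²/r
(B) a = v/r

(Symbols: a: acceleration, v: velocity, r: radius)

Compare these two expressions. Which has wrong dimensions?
(B)

(A) a = v²/r: LHS [L T^-2], RHS [L T^-2] ✓
(B) a = v/r: LHS [L T^-2], RHS [T^-1] ✗

Expression (B) a = v/r is dimensionally incorrect.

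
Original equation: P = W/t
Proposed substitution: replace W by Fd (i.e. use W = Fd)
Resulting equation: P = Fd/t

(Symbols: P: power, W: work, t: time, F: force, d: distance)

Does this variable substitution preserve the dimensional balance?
Yes

[W] = [L^2 M T^-2] and [Fd] = [L^2 M T^-2]. These match, so the substitution replaces a quantity by one of the same dimensions and the result P = Fd/t has LHS [L^2 M T^-3] vs RHS [L^2 M T^-3] — still consistent.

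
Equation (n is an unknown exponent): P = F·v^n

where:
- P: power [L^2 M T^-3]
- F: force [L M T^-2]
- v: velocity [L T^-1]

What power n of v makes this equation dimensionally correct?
n = 1

P has dimensions [L^2 M T^-3]; v has dimensions [L T^-1].
The rest of the RHS has dimensions [L M T^-2], so v^n must supply [L T^-1].
With n = 1: F·v^1 has dimensions [L^2 M T^-3], matching the LHS ✓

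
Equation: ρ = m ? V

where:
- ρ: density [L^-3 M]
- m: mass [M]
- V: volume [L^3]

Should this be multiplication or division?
division (÷): ρ = m ÷ V

ρ [L^-3 M]; m [M]; V [L^3].
m × V → [L^3 M] ✗
m ÷ V → [L^-3 M] ✓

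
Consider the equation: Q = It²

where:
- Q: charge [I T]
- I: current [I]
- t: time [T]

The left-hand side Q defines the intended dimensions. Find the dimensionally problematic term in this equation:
The right-hand side term It²

Q has dimensions [I T], but It² has dimensions [I T^2], so the term It² is dimensionally wrong for Q.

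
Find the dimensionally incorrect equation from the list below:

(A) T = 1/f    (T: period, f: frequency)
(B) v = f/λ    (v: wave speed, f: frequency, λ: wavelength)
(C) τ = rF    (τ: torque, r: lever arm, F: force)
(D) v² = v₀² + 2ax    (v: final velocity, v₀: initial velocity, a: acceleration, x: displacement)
(B) v = f/λ

The equation (B) v = f/λ is dimensionally incorrect.

LHS (v): [L T^-1]
RHS (f/λ): [L^-1 T^-1] ✗

The dimensions do not match. The other three equations balance.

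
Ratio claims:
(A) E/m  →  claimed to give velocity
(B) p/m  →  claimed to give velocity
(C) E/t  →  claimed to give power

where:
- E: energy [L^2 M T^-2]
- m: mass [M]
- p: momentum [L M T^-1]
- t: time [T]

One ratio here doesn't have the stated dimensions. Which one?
(A) E/m does not give velocity

(A) E/m: [L^2 T^-2] ≠ velocity [L T^-1] ✗
(B) p/m: [L T^-1] = velocity [L T^-1] ✓
(C) E/t: [L^2 M T^-3] = power [L^2 M T^-3] ✓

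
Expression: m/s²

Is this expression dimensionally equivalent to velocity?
No

The expression m/s² has dimensions [L T^-2], but velocity has dimensions [L T^-1].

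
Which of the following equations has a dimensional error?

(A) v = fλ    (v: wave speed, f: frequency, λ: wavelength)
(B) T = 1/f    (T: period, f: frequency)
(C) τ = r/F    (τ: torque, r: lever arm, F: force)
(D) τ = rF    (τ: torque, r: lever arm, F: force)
(C) τ = r/F

The equation (C) τ = r/F is dimensionally incorrect.

LHS (τ): [L^2 M T^-2]
RHS (r/F): [M^-1 T^2] ✗

The dimensions do not match. The other three equations balance.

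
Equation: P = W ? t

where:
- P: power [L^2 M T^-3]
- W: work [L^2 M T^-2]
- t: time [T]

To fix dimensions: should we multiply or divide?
division (÷): P = W ÷ t

P [L^2 M T^-3]; W [L^2 M T^-2]; t [T].
W × t → [L^2 M T^-1] ✗
W ÷ t → [L^2 M T^-3] ✓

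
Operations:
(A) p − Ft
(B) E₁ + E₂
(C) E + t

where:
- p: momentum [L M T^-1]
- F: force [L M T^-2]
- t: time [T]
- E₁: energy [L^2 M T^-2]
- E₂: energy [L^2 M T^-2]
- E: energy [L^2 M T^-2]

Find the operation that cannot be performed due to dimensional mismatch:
(C) E + t

(A) p − Ft: p [L M T^-1] and Ft [L M T^-1] — same dimensions ✓
(B) E₁ + E₂: E₁ [L^2 M T^-2] and E₂ [L^2 M T^-2] — same dimensions ✓
(C) E + t: E [L^2 M T^-2] and t [T] — different dimensions cannot be added/subtracted ✗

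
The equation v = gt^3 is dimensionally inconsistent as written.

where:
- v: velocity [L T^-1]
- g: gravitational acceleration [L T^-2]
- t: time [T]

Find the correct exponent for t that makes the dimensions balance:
The exponent of t should be 1: v = gt

The LHS v has dimensions [L T^-1]; t has dimensions [T].
As written, the RHS gt^3 (exponent 3 on t) has dimensions [L T], which does not match.
With exponent 1, the RHS gt has dimensions [L T^-1], matching the LHS.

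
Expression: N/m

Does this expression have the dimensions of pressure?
No

The expression N/m has dimensions [M T^-2], but pressure has dimensions [L^-1 M T^-2].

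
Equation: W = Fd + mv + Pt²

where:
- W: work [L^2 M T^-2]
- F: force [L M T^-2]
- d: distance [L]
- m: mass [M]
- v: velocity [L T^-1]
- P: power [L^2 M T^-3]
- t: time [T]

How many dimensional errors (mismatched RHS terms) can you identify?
2

LHS W: [L^2 M T^-2]
- Fd: [L^2 M T^-2] ✓
- mv: [L M T^-1] ✗
- Pt²: [L^2 M T^-1] ✗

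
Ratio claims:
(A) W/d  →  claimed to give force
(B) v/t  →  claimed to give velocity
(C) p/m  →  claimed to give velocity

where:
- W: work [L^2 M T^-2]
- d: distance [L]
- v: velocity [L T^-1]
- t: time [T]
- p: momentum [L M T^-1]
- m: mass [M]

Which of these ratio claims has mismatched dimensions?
(B) v/t does not give velocity

(A) W/d: [L M T^-2] = force [L M T^-2] ✓
(B) v/t: [L T^-2] ≠ velocity [L T^-1] ✗
(C) p/m: [L T^-1] = velocity [L T^-1] ✓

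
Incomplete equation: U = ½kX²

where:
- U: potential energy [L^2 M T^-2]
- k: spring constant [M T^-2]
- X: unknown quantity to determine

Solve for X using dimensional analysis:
X = x (displacement), dimensions [L]

U has dimensions [L^2 M T^-2]; the rest of the RHS (½k) has dimensions [M T^-2].
So X² must have dimensions [L^2], i.e. X has dimensions [L] — X = x (displacement).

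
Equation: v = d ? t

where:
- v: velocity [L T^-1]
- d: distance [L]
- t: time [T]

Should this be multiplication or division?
division (÷): v = d ÷ t

v [L T^-1]; d [L]; t [T].
d × t → [L T] ✗
d ÷ t → [L T^-1] ✓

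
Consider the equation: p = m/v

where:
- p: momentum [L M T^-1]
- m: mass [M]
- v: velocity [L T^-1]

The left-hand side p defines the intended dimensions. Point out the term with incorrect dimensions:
The right-hand side term m/v

p has dimensions [L M T^-1], but m/v has dimensions [L^-1 M T], so the term m/v is dimensionally wrong for p.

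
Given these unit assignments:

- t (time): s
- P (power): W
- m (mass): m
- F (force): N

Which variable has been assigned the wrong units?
m

The variable m (mass) should have units kg, not m.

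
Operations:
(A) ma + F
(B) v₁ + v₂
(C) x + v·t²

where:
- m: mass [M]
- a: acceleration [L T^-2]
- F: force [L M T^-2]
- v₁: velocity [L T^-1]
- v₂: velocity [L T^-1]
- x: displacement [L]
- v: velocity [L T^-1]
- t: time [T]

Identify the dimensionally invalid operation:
(C) x + v·t²

(A) ma + F: ma [L M T^-2] and F [L M T^-2] — same dimensions ✓
(B) v₁ + v₂: v₁ [L T^-1] and v₂ [L T^-1] — same dimensions ✓
(C) x + v·t²: x [L] and v·t² [L T] — different dimensions cannot be added/subtracted ✗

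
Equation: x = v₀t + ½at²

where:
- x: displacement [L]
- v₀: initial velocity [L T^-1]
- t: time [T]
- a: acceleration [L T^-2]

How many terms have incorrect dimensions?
0

LHS x: [L]
- v₀t: [L] ✓
- ½at²: [L] ✓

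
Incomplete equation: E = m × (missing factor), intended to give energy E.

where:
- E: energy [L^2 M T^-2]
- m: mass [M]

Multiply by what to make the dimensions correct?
v² (velocity squared), dimensions [L^2 T^-2]

E has dimensions [L^2 M T^-2] and m has dimensions [M].
The missing factor must have dimensions [L^2 M T^-2] / [M] = [L^2 T^-2], i.e. velocity squared (v²).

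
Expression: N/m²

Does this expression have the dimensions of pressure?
Yes

The expression N/m² has dimensions [L^-1 M T^-2], which is exactly pressure [L^-1 M T^-2].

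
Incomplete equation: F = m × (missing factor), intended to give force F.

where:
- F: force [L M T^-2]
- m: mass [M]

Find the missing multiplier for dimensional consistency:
a (acceleration), dimensions [L T^-2]

F has dimensions [L M T^-2] and m has dimensions [M].
The missing factor must have dimensions [L M T^-2] / [M] = [L T^-2], i.e. acceleration (a).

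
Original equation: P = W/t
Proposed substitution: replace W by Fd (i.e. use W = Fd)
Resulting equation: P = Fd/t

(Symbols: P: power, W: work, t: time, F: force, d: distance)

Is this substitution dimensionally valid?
Yes

[W] = [L^2 M T^-2] and [Fd] = [L^2 M T^-2]. These match, so the substitution replaces a quantity by one of the same dimensions and the result P = Fd/t has LHS [L^2 M T^-3] vs RHS [L^2 M T^-3] — still consistent.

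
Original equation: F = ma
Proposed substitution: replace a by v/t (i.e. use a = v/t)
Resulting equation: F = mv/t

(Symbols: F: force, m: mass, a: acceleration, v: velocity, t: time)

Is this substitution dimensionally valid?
Yes

[a] = [L T^-2] and [v/t] = [L T^-2]. These match, so the substitution replaces a quantity by one of the same dimensions and the result F = mv/t has LHS [L M T^-2] vs RHS [L M T^-2] — still consistent.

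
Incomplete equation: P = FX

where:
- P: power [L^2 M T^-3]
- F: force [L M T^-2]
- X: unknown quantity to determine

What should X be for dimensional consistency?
X = v (velocity), dimensions [L T^-1]

P has dimensions [L^2 M T^-3]; the rest of the RHS (F) has dimensions [L M T^-2].
So X must have dimensions [L T^-1] — X = v (velocity).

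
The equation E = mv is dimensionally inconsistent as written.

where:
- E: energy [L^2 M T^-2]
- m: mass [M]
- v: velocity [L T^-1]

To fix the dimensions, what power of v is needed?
The exponent of v should be 2: E = mv^2

The LHS E has dimensions [L^2 M T^-2]; v has dimensions [L T^-1].
As written, the RHS mv (exponent 1 on v) has dimensions [L M T^-1], which does not match.
With exponent 2, the RHS mv^2 has dimensions [L^2 M T^-2], matching the LHS.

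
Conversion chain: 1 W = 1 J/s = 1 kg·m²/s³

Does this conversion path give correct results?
The chain is correct (no errors).

Correct: Watt is Joule per second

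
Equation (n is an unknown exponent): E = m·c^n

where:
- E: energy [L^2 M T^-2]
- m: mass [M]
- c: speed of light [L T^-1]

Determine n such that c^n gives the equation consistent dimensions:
n = 2

E has dimensions [L^2 M T^-2]; c has dimensions [L T^-1].
The rest of the RHS has dimensions [M], so c^n must supply [L^2 T^-2].
With n = 2: m·c^2 has dimensions [L^2 M T^-2], matching the LHS ✓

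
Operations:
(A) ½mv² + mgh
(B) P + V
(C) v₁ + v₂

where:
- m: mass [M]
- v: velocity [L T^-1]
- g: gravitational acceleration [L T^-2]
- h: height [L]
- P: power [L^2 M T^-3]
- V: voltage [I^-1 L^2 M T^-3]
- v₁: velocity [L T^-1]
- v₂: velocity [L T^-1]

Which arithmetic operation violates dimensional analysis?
(B) P + V

(A) ½mv² + mgh: ½mv² [L^2 M T^-2] and mgh [L^2 M T^-2] — same dimensions ✓
(B) P + V: P [L^2 M T^-3] and V [I^-1 L^2 M T^-3] — different dimensions cannot be added/subtracted ✗
(C) v₁ + v₂: v₁ [L T^-1] and v₂ [L T^-1] — same dimensions ✓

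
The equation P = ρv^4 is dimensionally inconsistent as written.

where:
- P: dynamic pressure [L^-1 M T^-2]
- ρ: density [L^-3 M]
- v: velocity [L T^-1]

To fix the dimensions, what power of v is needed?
The exponent of v should be 2: P = ρv^2

The LHS P has dimensions [L^-1 M T^-2]; v has dimensions [L T^-1].
As written, the RHS ρv^4 (exponent 4 on v) has dimensions [L M T^-4], which does not match.
With exponent 2, the RHS ρv^2 has dimensions [L^-1 M T^-2], matching the LHS.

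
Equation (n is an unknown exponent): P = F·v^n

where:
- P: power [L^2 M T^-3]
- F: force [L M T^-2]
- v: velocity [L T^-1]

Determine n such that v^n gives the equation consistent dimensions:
n = 1

P has dimensions [L^2 M T^-3]; v has dimensions [L T^-1].
The rest of the RHS has dimensions [L M T^-2], so v^n must supply [L T^-1].
With n = 1: F·v^1 has dimensions [L^2 M T^-3], matching the LHS ✓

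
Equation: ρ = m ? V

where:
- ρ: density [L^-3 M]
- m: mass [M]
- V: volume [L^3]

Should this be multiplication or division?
division (÷): ρ = m ÷ V

ρ [L^-3 M]; m [M]; V [L^3].
m × V → [L^3 M] ✗
m ÷ V → [L^-3 M] ✓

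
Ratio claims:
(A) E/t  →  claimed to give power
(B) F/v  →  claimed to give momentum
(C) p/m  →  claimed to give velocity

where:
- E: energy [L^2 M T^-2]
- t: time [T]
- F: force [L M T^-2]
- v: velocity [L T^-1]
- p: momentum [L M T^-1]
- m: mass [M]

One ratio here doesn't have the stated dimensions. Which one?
(B) F/v does not give momentum

(A) E/t: [L^2 M T^-3] = power [L^2 M T^-3] ✓
(B) F/v: [M T^-1] ≠ momentum [L M T^-1] ✗
(C) p/m: [L T^-1] = velocity [L T^-1] ✓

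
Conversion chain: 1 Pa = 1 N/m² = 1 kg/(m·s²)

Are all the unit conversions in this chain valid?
The chain is correct (no errors).

Correct: Pascal is Newton per square meter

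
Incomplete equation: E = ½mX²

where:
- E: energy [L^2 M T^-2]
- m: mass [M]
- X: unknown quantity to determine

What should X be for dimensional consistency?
X = v (velocity), dimensions [L T^-1]

E has dimensions [L^2 M T^-2]; the rest of the RHS (½m) has dimensions [M].
So X² must have dimensions [L^2 T^-2], i.e. X has dimensions [L T^-1] — X = v (velocity).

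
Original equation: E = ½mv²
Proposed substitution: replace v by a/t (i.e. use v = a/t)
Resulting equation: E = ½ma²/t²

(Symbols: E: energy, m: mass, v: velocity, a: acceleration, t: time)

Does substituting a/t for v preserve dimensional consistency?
No

[v] = [L T^-1] and [a/t] = [L T^-3]. These differ, so the substitution replaces a quantity by one of different dimensions and the result E = ½ma²/t² has LHS [L^2 M T^-2] vs RHS [L^2 M T^-6] — inconsistent.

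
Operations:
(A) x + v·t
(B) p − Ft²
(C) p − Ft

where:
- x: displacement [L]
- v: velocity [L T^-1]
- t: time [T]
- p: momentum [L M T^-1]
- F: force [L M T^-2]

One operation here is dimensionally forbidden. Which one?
(B) p − Ft²

(A) x + v·t: x [L] and v·t [L] — same dimensions ✓
(B) p − Ft²: p [L M T^-1] and Ft² [L M] — different dimensions cannot be added/subtracted ✗
(C) p − Ft: p [L M T^-1] and Ft [L M T^-1] — same dimensions ✓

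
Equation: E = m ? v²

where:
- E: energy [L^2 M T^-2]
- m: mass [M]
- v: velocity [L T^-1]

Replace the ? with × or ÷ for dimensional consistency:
multiplication (×): E = m × v²

E [L^2 M T^-2]; m [M]; v² [L^2 T^-2].
m × v² → [L^2 M T^-2] ✓
m ÷ v² → [L^-2 M T^2] ✗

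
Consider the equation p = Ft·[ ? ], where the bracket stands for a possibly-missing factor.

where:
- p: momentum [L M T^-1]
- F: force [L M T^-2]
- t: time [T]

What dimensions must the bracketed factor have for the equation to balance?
Nothing is missing — the bracketed factor must be dimensionless.

p has dimensions [L M T^-1] and Ft already has dimensions [L M T^-1], so p = Ft is dimensionally complete.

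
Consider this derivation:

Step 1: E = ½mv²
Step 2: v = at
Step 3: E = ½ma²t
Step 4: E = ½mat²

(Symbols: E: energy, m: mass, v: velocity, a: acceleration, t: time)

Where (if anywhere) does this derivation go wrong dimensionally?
Step 3

Step 1: E = ½mv² → LHS [L^2 M T^-2], RHS [L^2 M T^-2] ✓
Step 2: v = at → LHS [L T^-1], RHS [L T^-1] ✓
Step 3: E = ½ma²t → LHS [L^2 M T^-2], RHS [L^2 M T^-3] ✗

The first dimensional inconsistency appears in step 3: E = ½ma²t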